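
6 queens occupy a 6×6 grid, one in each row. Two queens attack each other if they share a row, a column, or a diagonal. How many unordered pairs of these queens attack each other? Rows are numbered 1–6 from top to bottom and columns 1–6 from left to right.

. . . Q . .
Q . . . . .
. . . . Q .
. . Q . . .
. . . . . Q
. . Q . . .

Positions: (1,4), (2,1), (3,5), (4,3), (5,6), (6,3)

Same column: (4,3)–(6,3) (column 3).
Same diagonal: (2,1)–(4,3) (|2−4| = |1−3| = 2).
Total attacking pairs: 2.

2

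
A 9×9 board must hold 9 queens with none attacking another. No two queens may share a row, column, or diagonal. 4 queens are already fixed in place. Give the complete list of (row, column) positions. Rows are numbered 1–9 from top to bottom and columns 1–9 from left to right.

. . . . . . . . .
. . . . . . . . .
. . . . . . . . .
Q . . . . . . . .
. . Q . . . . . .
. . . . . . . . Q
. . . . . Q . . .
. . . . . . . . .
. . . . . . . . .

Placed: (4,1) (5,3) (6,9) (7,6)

Row 1: attacked by (4,1)→{1,4}; (5,3)→{3,7}; (6,9)→{4,9}; (7,6)→{6}. Safe: 2, 5, 8. Place at column 2.
Row 2: attacked by (1,2)→{1,2,3}; (4,1)→{1,3}; (5,3)→{3,6}; (6,9)→{5,9}; (7,6)→{1,6}. Safe: 4, 7, 8. Place at column 4.
Row 3: attacked by (1,2)→{2,4}; (2,4)→{3,4,5}; (4,1)→{1,2}; (5,3)→{1,3,5}; (6,9)→{6,9}; (7,6)→{2,6}. Safe: 7, 8. Place at column 7.
Row 8: attacked by (1,2)→{2,9}; (2,4)→{4}; (3,7)→{2,7}; (4,1)→{1,5}; (5,3)→{3,6}; (6,9)→{7,9}; (7,6)→{5,6,7}. Safe: 8. Place at column 8.
Row 9: attacked by (1,2)→{2}; (2,4)→{4}; (3,7)→{1,7}; (4,1)→{1,6}; (5,3)→{3,7}; (6,9)→{6,9}; (7,6)→{4,6,8}; (8,8)→{7,8,9}. Safe: 5. Place at column 5.
Columns [2, 4, 7, 1, 3, 9, 6, 8, 5], r−c [-1, -2, -4, 3, 2, -3, 1, 0, 4], r+c [3, 6, 10, 5, 8, 15, 13, 16, 14] are all distinct, so no two queens attack.

(1,2) (2,4) (3,7) (4,1) (5,3) (6,9) (7,6) (8,8) (9,5)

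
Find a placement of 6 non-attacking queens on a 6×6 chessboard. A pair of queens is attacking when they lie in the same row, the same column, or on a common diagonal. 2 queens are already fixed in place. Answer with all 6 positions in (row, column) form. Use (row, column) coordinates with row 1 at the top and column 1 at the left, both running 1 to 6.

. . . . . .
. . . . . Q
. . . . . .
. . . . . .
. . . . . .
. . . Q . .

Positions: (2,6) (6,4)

(1,3) (2,6) (3,2) (4,5) (5,1) (6,4)

Row 1: attacked by (2,6)→{5,6}; (6,4)→{4}. Safe: 1, 2, 3. Place at column 3.
Row 3: attacked by (1,3)→{1,3,5}; (2,6)→{5,6}; (6,4)→{1,4}. Safe: 2. Place at column 2.
Row 4: attacked by (1,3)→{3,6}; (2,6)→{4,6}; (3,2)→{1,2,3}; (6,4)→{2,4,6}. Safe: 5. Place at column 5.
Row 5: attacked by (1,3)→{3}; (2,6)→{3,6}; (3,2)→{2,4}; (4,5)→{4,5,6}; (6,4)→{3,4,5}. Safe: 1. Place at column 1.
Columns [3, 6, 2, 5, 1, 4], r−c [-2, -4, 1, -1, 4, 2], r+c [4, 8, 5, 9, 6, 10] are all distinct, so no two queens attack.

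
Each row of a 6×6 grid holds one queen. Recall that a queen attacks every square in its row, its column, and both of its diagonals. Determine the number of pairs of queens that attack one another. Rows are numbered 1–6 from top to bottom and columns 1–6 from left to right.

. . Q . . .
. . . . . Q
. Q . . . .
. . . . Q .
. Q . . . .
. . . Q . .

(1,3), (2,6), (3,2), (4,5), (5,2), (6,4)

1

Same column: (3,2)–(5,2) (column 2).
Total attacking pairs: 1.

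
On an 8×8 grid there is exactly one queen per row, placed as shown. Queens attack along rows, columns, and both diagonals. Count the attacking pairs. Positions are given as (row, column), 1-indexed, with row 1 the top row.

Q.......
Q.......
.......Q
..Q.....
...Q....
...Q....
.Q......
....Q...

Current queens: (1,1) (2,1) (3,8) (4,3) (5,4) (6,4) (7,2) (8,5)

Same column: (1,1)–(2,1) (column 1); (5,4)–(6,4) (column 4).
Same diagonal: (2,1)–(4,3) (|2−4| = |1−3| = 2); (2,1)–(5,4) (|2−5| = |1−4| = 3); (4,3)–(5,4) (|4−5| = |3−4| = 1); (5,4)–(7,2) (|5−7| = |4−2| = 2).
Total attacking pairs: 6.

6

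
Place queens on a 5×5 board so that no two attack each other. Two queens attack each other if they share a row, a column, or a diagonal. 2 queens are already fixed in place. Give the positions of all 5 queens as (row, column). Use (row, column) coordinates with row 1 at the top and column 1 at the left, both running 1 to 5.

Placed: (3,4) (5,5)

Row 1: attacked by (3,4)→{2,4}; (5,5)→{1,5}. Safe: 3. Place at column 3.
Row 2: attacked by (1,3)→{2,3,4}; (3,4)→{3,4,5}; (5,5)→{2,5}. Safe: 1. Place at column 1.
Row 4: attacked by (1,3)→{3}; (2,1)→{1,3}; (3,4)→{3,4,5}; (5,5)→{4,5}. Safe: 2. Place at column 2.
Columns [3, 1, 4, 2, 5], r−c [-2, 1, -1, 2, 0], r+c [4, 3, 7, 6, 10] are all distinct, so no two queens attack.

(1,3) (2,1) (3,4) (4,2) (5,5)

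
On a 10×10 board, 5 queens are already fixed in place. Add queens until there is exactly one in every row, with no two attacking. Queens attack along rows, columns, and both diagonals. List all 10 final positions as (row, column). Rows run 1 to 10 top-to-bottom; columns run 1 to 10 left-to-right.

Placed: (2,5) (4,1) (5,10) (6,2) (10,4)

Row 1: attacked by (2,5)→{4,5,6}; (4,1)→{1,4}; (5,10)→{6,10}; (6,2)→{2,7}; (10,4)→{4}. Safe: 3, 8, 9. Place at column 8.
Row 3: attacked by (1,8)→{6,8,10}; (2,5)→{4,5,6}; (4,1)→{1,2}; (5,10)→{8,10}; (6,2)→{2,5}; (10,4)→{4}. Safe: 3, 7, 9. Place at column 9.
Row 7: attacked by (1,8)→{2,8}; (2,5)→{5,10}; (3,9)→{5,9}; (4,1)→{1,4}; (5,10)→{8,10}; (6,2)→{1,2,3}; (10,4)→{1,4,7}. Safe: 6. Place at column 6.
Row 8: attacked by (1,8)→{1,8}; (2,5)→{5}; (3,9)→{4,9}; (4,1)→{1,5}; (5,10)→{7,10}; (6,2)→{2,4}; (7,6)→{5,6,7}; (10,4)→{2,4,6}. Safe: 3. Place at column 3.
Row 9: attacked by (1,8)→{8}; (2,5)→{5}; (3,9)→{3,9}; (4,1)→{1,6}; (5,10)→{6,10}; (6,2)→{2,5}; (7,6)→{4,6,8}; (8,3)→{2,3,4}; (10,4)→{3,4,5}. Safe: 7. Place at column 7.
Columns [8, 5, 9, 1, 10, 2, 6, 3, 7, 4], r−c [-7, -3, -6, 3, -5, 4, 1, 5, 2, 6], r+c [9, 7, 12, 5, 15, 8, 13, 11, 16, 14] are all distinct, so no two queens attack.

(1,8) (2,5) (3,9) (4,1) (5,10) (6,2) (7,6) (8,3) (9,7) (10,4)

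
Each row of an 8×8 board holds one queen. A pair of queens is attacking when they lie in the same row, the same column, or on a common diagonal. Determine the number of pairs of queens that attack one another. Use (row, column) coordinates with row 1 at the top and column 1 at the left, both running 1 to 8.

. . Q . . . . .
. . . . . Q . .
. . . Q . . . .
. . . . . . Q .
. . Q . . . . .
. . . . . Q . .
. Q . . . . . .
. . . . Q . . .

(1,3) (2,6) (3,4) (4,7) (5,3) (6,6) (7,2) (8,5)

3

Same column: (1,3)–(5,3) (column 3); (2,6)–(6,6) (column 6).
Same diagonal: (2,6)–(5,3) (|2−5| = |6−3| = 3).
Total attacking pairs: 3.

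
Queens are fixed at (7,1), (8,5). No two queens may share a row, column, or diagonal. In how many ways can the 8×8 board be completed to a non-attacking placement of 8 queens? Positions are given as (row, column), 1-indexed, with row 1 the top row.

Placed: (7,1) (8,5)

Branch on row 1: col 2 → 0; col 3 → 1; col 4 → 1; col 6 → 1; col 8 → 0.
Sum: 0 + 1 + 1 + 1 + 0 = 3.

3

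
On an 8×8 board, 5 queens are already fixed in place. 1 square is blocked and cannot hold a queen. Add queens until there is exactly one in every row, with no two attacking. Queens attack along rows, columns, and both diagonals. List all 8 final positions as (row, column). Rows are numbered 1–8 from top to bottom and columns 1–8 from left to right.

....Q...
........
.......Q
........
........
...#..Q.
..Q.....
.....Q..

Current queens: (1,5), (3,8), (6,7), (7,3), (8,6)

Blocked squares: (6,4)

(1,5) (2,2) (3,8) (4,1) (5,4) (6,7) (7,3) (8,6)

Row 2: attacked by (1,5)→{4,5,6}; (3,8)→{7,8}; (6,7)→{3,7}; (7,3)→{3,8}; (8,6)→{6}. Safe: 1, 2. Place at column 2.
Row 4: attacked by (1,5)→{2,5,8}; (2,2)→{2,4}; (3,8)→{7,8}; (6,7)→{5,7}; (7,3)→{3,6}; (8,6)→{2,6}. Safe: 1. Place at column 1.
Row 5: attacked by (1,5)→{1,5}; (2,2)→{2,5}; (3,8)→{6,8}; (4,1)→{1,2}; (6,7)→{6,7,8}; (7,3)→{1,3,5}; (8,6)→{3,6}. Safe: 4. Place at column 4.
Columns [5, 2, 8, 1, 4, 7, 3, 6], r−c [-4, 0, -5, 3, 1, -1, 4, 2], r+c [6, 4, 11, 5, 9, 13, 10, 14] are all distinct, so no two queens attack.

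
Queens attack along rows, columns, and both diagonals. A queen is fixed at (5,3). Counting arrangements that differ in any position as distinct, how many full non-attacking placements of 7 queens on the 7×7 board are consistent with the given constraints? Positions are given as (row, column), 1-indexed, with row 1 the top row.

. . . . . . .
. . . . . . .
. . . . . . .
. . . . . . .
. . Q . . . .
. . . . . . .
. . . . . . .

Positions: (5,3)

Branch on row 1: col 1 → 1; col 2 → 1; col 4 → 1; col 5 → 2; col 6 → 1.
Sum: 1 + 1 + 1 + 2 + 1 = 6.

6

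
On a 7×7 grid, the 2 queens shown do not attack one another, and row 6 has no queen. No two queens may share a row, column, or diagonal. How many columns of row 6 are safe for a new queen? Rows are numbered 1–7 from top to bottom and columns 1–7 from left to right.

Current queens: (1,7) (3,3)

3

(1,7) attacks row 6 at column 7 and diagonals 2.
(3,3) attacks row 6 at column 3 and diagonals 6.
Attacked columns: {2, 3, 6, 7}. Safe: {1, 4, 5}.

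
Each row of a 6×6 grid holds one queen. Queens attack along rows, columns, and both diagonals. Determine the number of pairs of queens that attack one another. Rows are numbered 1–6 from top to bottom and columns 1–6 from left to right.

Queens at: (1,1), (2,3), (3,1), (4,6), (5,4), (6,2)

1

Same column: (1,1)–(3,1) (column 1).
Total attacking pairs: 1.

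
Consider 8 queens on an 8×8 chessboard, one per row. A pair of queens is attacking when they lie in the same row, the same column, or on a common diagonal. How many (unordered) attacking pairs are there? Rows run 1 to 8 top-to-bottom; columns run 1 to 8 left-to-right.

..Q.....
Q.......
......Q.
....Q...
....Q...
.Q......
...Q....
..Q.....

Same column: (1,3)–(8,3) (column 3); (4,5)–(5,5) (column 5).
Same diagonal: (3,7)–(5,5) (|3−5| = |7−5| = 2); (7,4)–(8,3) (|7−8| = |4−3| = 1).
Total attacking pairs: 4.

4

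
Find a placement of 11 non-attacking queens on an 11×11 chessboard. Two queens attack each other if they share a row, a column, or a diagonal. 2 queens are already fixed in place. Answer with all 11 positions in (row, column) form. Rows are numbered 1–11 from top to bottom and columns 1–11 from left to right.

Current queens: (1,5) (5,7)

Row 2: attacked by (1,5)→{4,5,6}; (5,7)→{4,7,10}. Safe: 1, 2, 3, 8, 9, 11. Place at column 2.
Row 3: attacked by (1,5)→{3,5,7}; (2,2)→{1,2,3}; (5,7)→{5,7,9}. Safe: 4, 6, 8, 10, 11. Place at column 8.
Row 4: attacked by (1,5)→{2,5,8}; (2,2)→{2,4}; (3,8)→{7,8,9}; (5,7)→{6,7,8}. Safe: 1, 3, 10, 11. Place at column 11.
Row 6: attacked by (1,5)→{5,10}; (2,2)→{2,6}; (3,8)→{5,8,11}; (4,11)→{9,11}; (5,7)→{6,7,8}. Safe: 1, 3, 4. Place at column 3.
Row 7: attacked by (1,5)→{5,11}; (2,2)→{2,7}; (3,8)→{4,8}; (4,11)→{8,11}; (5,7)→{5,7,9}; (6,3)→{2,3,4}. Safe: 1, 6, 10. Place at column 1.
Row 8: attacked by (1,5)→{5}; (2,2)→{2,8}; (3,8)→{3,8}; (4,11)→{7,11}; (5,7)→{4,7,10}; (6,3)→{1,3,5}; (7,1)→{1,2}. Safe: 6, 9. Place at column 9.
Row 9: attacked by (1,5)→{5}; (2,2)→{2,9}; (3,8)→{2,8}; (4,11)→{6,11}; (5,7)→{3,7,11}; (6,3)→{3,6}; (7,1)→{1,3}; (8,9)→{8,9,10}. Safe: 4. Place at column 4.
Row 10: attacked by (1,5)→{5}; (2,2)→{2,10}; (3,8)→{1,8}; (4,11)→{5,11}; (5,7)→{2,7}; (6,3)→{3,7}; (7,1)→{1,4}; (8,9)→{7,9,11}; (9,4)→{3,4,5}. Safe: 6. Place at column 6.
Row 11: attacked by (1,5)→{5}; (2,2)→{2,11}; (3,8)→{8}; (4,11)→{4,11}; (5,7)→{1,7}; (6,3)→{3,8}; (7,1)→{1,5}; (8,9)→{6,9}; (9,4)→{2,4,6}; (10,6)→{5,6,7}. Safe: 10. Place at column 10.
Columns [5, 2, 8, 11, 7, 3, 1, 9, 4, 6, 10], r−c [-4, 0, -5, -7, -2, 3, 6, -1, 5, 4, 1], r+c [6, 4, 11, 15, 12, 9, 8, 17, 13, 16, 21] are all distinct, so no two queens attack.

(1,5) (2,2) (3,8) (4,11) (5,7) (6,3) (7,1) (8,9) (9,4) (10,6) (11,10)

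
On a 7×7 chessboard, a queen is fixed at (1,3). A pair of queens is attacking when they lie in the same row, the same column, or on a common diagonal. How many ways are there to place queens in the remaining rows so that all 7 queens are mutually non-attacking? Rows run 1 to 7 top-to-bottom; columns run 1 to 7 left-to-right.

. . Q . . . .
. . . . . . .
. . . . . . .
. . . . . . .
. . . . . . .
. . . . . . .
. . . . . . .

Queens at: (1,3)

6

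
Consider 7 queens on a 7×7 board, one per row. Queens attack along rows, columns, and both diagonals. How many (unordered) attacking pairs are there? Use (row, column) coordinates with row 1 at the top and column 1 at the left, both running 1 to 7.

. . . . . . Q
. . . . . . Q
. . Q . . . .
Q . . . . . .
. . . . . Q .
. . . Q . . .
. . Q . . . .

3

Same column: (1,7)–(2,7) (column 7); (3,3)–(7,3) (column 3).
Same diagonal: (6,4)–(7,3) (|6−7| = |4−3| = 1).
Total attacking pairs: 3.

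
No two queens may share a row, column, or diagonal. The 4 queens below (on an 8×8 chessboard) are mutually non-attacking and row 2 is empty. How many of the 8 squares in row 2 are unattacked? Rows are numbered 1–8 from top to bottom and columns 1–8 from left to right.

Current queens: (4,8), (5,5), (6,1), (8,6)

(4,8) attacks row 2 at column 8 and diagonals 6.
(5,5) attacks row 2 at column 5 and diagonals 2, 8.
(6,1) attacks row 2 at column 1 and diagonals 5.
(8,6) attacks row 2 at column 6.
Attacked columns: {1, 2, 5, 6, 8}. Safe: {3, 4, 7}.

3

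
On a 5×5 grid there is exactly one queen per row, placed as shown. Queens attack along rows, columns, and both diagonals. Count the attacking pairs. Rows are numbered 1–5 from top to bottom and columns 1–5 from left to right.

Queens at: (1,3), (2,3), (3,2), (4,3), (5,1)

5

Same column: (1,3)–(2,3) (column 3); (1,3)–(4,3) (column 3); (2,3)–(4,3) (column 3).
Same diagonal: (2,3)–(3,2) (|2−3| = |3−2| = 1); (3,2)–(4,3) (|3−4| = |2−3| = 1).
Total attacking pairs: 5.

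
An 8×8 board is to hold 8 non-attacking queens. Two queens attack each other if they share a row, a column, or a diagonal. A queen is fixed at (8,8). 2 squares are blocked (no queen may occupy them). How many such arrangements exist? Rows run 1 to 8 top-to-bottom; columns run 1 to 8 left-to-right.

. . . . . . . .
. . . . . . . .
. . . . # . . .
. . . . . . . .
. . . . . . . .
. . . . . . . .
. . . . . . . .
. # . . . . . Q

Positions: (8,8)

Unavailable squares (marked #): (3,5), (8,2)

Branch on row 1: col 2 → 0; col 3 → 0; col 4 → 0; col 5 → 1; col 6 → 1; col 7 → 0.
Sum: 0 + 0 + 0 + 1 + 1 + 0 = 2.

2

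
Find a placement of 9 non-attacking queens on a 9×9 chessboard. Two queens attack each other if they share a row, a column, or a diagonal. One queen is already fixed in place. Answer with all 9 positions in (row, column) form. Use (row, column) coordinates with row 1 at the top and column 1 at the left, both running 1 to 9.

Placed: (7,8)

Row 1: attacked by (7,8)→{2,8}. Safe: 1, 3, 4, 5, 6, 7, 9. Place at column 3.
Row 2: attacked by (1,3)→{2,3,4}; (7,8)→{3,8}. Safe: 1, 5, 6, 7, 9. Place at column 1.
Row 3: attacked by (1,3)→{1,3,5}; (2,1)→{1,2}; (7,8)→{4,8}. Safe: 6, 7, 9. Place at column 9.
Row 4: attacked by (1,3)→{3,6}; (2,1)→{1,3}; (3,9)→{8,9}; (7,8)→{5,8}. Safe: 2, 4, 7. Place at column 7.
Row 5: attacked by (1,3)→{3,7}; (2,1)→{1,4}; (3,9)→{7,9}; (4,7)→{6,7,8}; (7,8)→{6,8}. Safe: 2, 5. Place at column 5.
Row 6: attacked by (1,3)→{3,8}; (2,1)→{1,5}; (3,9)→{6,9}; (4,7)→{5,7,9}; (5,5)→{4,5,6}; (7,8)→{7,8,9}. Safe: 2. Place at column 2.
Row 8: attacked by (1,3)→{3}; (2,1)→{1,7}; (3,9)→{4,9}; (4,7)→{3,7}; (5,5)→{2,5,8}; (6,2)→{2,4}; (7,8)→{7,8,9}. Safe: 6. Place at column 6.
Row 9: attacked by (1,3)→{3}; (2,1)→{1,8}; (3,9)→{3,9}; (4,7)→{2,7}; (5,5)→{1,5,9}; (6,2)→{2,5}; (7,8)→{6,8}; (8,6)→{5,6,7}. Safe: 4. Place at column 4.
Columns [3, 1, 9, 7, 5, 2, 8, 6, 4], r−c [-2, 1, -6, -3, 0, 4, -1, 2, 5], r+c [4, 3, 12, 11, 10, 8, 15, 14, 13] are all distinct, so no two queens attack.

(1,3) (2,1) (3,9) (4,7) (5,5) (6,2) (7,8) (8,6) (9,4)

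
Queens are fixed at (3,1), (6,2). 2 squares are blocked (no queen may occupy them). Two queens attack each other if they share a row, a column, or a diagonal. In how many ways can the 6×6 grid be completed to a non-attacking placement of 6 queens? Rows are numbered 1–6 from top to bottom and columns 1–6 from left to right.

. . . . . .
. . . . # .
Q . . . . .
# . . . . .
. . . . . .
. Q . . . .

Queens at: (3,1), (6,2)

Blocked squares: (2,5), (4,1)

Branch on row 1: col 4 → 0; col 5 → 1; col 6 → 0.
Sum: 0 + 1 + 0 = 1.

1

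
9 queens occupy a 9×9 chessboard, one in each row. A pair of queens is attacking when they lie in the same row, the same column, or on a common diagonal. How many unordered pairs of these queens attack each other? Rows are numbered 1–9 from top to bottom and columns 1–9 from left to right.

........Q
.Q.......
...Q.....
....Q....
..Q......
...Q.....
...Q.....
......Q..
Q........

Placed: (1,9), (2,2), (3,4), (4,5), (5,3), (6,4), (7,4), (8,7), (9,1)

Same column: (3,4)–(6,4) (column 4); (3,4)–(7,4) (column 4); (6,4)–(7,4) (column 4).
Same diagonal: (1,9)–(6,4) (|1−6| = |9−4| = 5); (1,9)–(9,1) (|1−9| = |9−1| = 8); (3,4)–(4,5) (|3−4| = |4−5| = 1); (5,3)–(6,4) (|5−6| = |3−4| = 1); (6,4)–(9,1) (|6−9| = |4−1| = 3).
Total attacking pairs: 8.

8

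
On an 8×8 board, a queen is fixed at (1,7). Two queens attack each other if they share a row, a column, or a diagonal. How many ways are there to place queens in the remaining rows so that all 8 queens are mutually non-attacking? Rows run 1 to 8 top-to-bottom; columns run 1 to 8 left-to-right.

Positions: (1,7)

Branch on row 2: col 1 → 1; col 2 → 2; col 3 → 2; col 4 → 2; col 5 → 1.
Sum: 1 + 2 + 2 + 2 + 1 = 8.

8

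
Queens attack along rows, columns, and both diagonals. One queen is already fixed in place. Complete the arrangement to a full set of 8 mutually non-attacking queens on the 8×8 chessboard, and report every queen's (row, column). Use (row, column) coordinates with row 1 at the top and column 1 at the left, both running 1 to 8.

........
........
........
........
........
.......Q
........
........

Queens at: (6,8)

Row 1: attacked by (6,8)→{3,8}. Safe: 1, 2, 4, 5, 6, 7. Place at column 2.
Row 2: attacked by (1,2)→{1,2,3}; (6,8)→{4,8}. Safe: 5, 6, 7. Place at column 5.
Row 3: attacked by (1,2)→{2,4}; (2,5)→{4,5,6}; (6,8)→{5,8}. Safe: 1, 3, 7. Place at column 7.
Row 4: attacked by (1,2)→{2,5}; (2,5)→{3,5,7}; (3,7)→{6,7,8}; (6,8)→{6,8}. Safe: 1, 4. Place at column 4.
Row 5: attacked by (1,2)→{2,6}; (2,5)→{2,5,8}; (3,7)→{5,7}; (4,4)→{3,4,5}; (6,8)→{7,8}. Safe: 1. Place at column 1.
Row 7: attacked by (1,2)→{2,8}; (2,5)→{5}; (3,7)→{3,7}; (4,4)→{1,4,7}; (5,1)→{1,3}; (6,8)→{7,8}. Safe: 6. Place at column 6.
Row 8: attacked by (1,2)→{2}; (2,5)→{5}; (3,7)→{2,7}; (4,4)→{4,8}; (5,1)→{1,4}; (6,8)→{6,8}; (7,6)→{5,6,7}. Safe: 3. Place at column 3.
Columns [2, 5, 7, 4, 1, 8, 6, 3], r−c [-1, -3, -4, 0, 4, -2, 1, 5], r+c [3, 7, 10, 8, 6, 14, 13, 11] are all distinct, so no two queens attack.

(1,2) (2,5) (3,7) (4,4) (5,1) (6,8) (7,6) (8,3)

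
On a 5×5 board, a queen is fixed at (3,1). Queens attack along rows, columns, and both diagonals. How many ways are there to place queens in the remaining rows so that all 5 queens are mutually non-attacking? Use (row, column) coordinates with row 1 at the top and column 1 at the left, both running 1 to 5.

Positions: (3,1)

Branch on row 1: col 2 → 1; col 4 → 0; col 5 → 1.
Sum: 1 + 0 + 1 = 2.

2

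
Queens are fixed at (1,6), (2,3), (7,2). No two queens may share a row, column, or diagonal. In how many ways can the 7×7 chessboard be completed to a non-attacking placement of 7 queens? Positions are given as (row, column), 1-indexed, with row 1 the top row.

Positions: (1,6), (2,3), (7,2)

Branch on row 3: col 1 → 1; col 5 → 1; col 7 → 1.
Sum: 1 + 1 + 1 = 3.

3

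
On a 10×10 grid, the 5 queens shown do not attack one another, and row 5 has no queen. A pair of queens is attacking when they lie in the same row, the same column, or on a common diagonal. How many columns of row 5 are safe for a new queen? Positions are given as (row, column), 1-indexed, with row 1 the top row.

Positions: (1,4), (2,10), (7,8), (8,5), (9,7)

(1,4) attacks row 5 at column 4 and diagonals 8.
(2,10) attacks row 5 at column 10 and diagonals 7.
(7,8) attacks row 5 at column 8 and diagonals 6, 10.
(8,5) attacks row 5 at column 5 and diagonals 2, 8.
(9,7) attacks row 5 at column 7 and diagonals 3.
Attacked columns: {2, 3, 4, 5, 6, 7, 8, 10}. Safe: {1, 9}.

2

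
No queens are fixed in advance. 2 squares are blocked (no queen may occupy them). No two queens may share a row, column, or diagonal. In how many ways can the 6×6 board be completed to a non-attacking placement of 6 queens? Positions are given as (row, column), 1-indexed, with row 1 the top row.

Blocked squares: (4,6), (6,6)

Branch on row 1: col 1 → 0; col 2 → 1; col 3 → 1; col 4 → 1; col 5 → 0; col 6 → 0.
Sum: 0 + 1 + 1 + 1 + 0 + 0 = 3.

3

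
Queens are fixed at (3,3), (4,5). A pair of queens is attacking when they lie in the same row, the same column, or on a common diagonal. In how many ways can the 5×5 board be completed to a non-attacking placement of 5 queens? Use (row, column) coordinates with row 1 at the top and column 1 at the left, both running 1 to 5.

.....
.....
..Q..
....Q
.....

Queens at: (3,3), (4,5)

Branch on row 1: col 4 → 1.
Sum: 1 = 1.

1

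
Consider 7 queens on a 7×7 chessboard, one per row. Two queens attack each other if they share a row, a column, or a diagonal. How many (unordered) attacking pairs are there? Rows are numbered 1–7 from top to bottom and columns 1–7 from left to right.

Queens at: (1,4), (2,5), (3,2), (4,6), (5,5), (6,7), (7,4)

5

Same column: (1,4)–(7,4) (column 4); (2,5)–(5,5) (column 5).
Same diagonal: (1,4)–(2,5) (|1−2| = |4−5| = 1); (1,4)–(3,2) (|1−3| = |4−2| = 2); (4,6)–(5,5) (|4−5| = |6−5| = 1).
Total attacking pairs: 5.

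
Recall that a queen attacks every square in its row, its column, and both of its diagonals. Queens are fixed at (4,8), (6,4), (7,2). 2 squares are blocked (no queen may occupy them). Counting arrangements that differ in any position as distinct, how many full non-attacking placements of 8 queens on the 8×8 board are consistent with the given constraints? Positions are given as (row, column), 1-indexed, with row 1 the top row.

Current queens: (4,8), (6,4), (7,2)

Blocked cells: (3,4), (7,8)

2

Branch on row 1: col 1 → 0; col 3 → 0; col 6 → 1; col 7 → 1.
Sum: 0 + 0 + 1 + 1 = 2.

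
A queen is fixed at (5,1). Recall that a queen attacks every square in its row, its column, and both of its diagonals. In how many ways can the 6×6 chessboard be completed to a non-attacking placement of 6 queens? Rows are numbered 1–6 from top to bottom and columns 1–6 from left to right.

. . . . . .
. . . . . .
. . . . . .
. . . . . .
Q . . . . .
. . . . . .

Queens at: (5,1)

1

Branch on row 1: col 2 → 0; col 3 → 1; col 4 → 0; col 6 → 0.
Sum: 0 + 1 + 0 + 0 = 1.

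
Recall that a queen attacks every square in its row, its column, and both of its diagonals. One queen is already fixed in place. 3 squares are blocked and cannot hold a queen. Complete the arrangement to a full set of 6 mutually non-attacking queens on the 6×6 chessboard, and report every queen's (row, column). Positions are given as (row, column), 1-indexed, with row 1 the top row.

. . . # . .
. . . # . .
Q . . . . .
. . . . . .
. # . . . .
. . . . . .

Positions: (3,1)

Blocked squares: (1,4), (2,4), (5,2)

(1,5) (2,3) (3,1) (4,6) (5,4) (6,2)

Row 1: attacked by (3,1)→{1,3}. Blocked: 4. Safe: 2, 5, 6. Place at column 5.
Row 2: attacked by (1,5)→{4,5,6}; (3,1)→{1,2}. Blocked: 4. Safe: 3. Place at column 3.
Row 4: attacked by (1,5)→{2,5}; (2,3)→{1,3,5}; (3,1)→{1,2}. Safe: 4, 6. Place at column 6.
Row 5: attacked by (1,5)→{1,5}; (2,3)→{3,6}; (3,1)→{1,3}; (4,6)→{5,6}. Blocked: 2. Safe: 4. Place at column 4.
Row 6: attacked by (1,5)→{5}; (2,3)→{3}; (3,1)→{1,4}; (4,6)→{4,6}; (5,4)→{3,4,5}. Safe: 2. Place at column 2.
Columns [5, 3, 1, 6, 4, 2], r−c [-4, -1, 2, -2, 1, 4], r+c [6, 5, 4, 10, 9, 8] are all distinct, so no two queens attack.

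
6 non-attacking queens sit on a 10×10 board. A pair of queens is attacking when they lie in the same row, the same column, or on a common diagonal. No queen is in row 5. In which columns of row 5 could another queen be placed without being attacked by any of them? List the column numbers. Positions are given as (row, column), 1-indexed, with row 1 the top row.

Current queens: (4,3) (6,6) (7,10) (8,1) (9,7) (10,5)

columns 9

(4,3) attacks row 5 at column 3 and diagonals 2, 4.
(6,6) attacks row 5 at column 6 and diagonals 5, 7.
(7,10) attacks row 5 at column 10 and diagonals 8.
(8,1) attacks row 5 at column 1 and diagonals 4.
(9,7) attacks row 5 at column 7 and diagonals 3.
(10,5) attacks row 5 at column 5 and diagonals 10.
Attacked columns: {1, 2, 3, 4, 5, 6, 7, 8, 10}. Safe: {9}.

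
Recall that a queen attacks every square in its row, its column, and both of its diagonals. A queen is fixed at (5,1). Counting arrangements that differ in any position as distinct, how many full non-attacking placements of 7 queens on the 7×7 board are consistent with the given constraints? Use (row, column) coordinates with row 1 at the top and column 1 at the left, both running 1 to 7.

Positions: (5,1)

6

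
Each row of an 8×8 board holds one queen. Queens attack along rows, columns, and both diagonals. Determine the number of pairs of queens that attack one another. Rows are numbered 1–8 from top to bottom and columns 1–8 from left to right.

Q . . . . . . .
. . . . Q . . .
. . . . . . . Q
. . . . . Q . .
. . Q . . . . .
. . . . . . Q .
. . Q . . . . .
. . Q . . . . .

5

Same column: (5,3)–(7,3) (column 3); (5,3)–(8,3) (column 3); (7,3)–(8,3) (column 3).
Same diagonal: (3,8)–(8,3) (|3−8| = |8−3| = 5); (4,6)–(7,3) (|4−7| = |6−3| = 3).
Total attacking pairs: 5.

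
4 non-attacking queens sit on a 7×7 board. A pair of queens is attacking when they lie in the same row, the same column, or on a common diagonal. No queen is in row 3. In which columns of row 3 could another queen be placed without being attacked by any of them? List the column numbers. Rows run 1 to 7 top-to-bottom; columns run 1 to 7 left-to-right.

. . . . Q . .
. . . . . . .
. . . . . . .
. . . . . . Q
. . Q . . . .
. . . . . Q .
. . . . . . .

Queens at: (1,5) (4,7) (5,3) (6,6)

columns 2, 4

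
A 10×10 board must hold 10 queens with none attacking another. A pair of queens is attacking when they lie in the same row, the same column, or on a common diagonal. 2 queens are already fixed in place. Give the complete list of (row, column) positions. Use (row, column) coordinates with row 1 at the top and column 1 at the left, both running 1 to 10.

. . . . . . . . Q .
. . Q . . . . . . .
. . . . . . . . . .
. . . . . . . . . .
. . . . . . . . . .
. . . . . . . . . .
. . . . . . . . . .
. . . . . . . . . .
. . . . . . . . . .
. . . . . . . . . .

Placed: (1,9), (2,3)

(1,9) (2,3) (3,5) (4,2) (5,8) (6,10) (7,7) (8,4) (9,6) (10,1)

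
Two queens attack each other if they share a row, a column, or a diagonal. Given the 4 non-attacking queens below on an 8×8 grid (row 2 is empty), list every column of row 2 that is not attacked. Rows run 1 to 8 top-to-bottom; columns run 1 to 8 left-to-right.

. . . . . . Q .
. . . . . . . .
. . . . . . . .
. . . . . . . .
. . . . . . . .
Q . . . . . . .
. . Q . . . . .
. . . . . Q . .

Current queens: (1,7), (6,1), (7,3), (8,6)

(1,7) attacks row 2 at column 7 and diagonals 6, 8.
(6,1) attacks row 2 at column 1 and diagonals 5.
(7,3) attacks row 2 at column 3 and diagonals 8.
(8,6) attacks row 2 at column 6.
Attacked columns: {1, 3, 5, 6, 7, 8}. Safe: {2, 4}.

columns 2, 4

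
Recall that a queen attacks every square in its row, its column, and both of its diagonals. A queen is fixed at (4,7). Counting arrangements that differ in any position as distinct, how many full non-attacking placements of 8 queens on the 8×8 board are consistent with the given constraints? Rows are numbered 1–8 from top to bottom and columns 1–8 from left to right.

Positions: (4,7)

8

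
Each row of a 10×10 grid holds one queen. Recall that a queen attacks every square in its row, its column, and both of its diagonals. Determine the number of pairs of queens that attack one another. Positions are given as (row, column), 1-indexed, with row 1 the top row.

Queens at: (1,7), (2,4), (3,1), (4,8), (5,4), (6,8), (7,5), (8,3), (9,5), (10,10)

Same column: (2,4)–(5,4) (column 4); (4,8)–(6,8) (column 8); (7,5)–(9,5) (column 5).
Same diagonal: (2,4)–(6,8) (|2−6| = |4−8| = 4); (3,1)–(7,5) (|3−7| = |1−5| = 4); (4,8)–(7,5) (|4−7| = |8−5| = 3); (6,8)–(9,5) (|6−9| = |8−5| = 3).
Total attacking pairs: 7.

7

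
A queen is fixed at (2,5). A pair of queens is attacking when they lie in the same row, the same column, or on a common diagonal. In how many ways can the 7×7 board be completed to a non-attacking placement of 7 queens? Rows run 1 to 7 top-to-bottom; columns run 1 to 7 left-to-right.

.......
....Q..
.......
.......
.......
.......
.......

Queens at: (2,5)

6

Branch on row 1: col 1 → 1; col 2 → 3; col 3 → 1; col 7 → 1.
Sum: 1 + 3 + 1 + 1 = 6.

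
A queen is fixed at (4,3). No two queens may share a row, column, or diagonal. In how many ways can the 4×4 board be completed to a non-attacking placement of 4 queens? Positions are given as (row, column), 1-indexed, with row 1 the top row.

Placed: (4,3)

1

Branch on row 1: col 1 → 0; col 2 → 1; col 4 → 0.
Sum: 0 + 1 + 0 = 1.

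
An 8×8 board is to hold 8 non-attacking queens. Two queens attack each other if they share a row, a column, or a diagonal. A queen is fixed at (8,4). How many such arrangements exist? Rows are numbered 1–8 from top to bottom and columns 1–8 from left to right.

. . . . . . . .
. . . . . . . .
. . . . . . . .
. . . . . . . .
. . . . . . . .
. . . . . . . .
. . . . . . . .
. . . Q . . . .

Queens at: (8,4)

Branch on row 1: col 1 → 1; col 2 → 3; col 3 → 3; col 5 → 3; col 6 → 4; col 7 → 3; col 8 → 1.
Sum: 1 + 3 + 3 + 3 + 4 + 3 + 1 = 18.

18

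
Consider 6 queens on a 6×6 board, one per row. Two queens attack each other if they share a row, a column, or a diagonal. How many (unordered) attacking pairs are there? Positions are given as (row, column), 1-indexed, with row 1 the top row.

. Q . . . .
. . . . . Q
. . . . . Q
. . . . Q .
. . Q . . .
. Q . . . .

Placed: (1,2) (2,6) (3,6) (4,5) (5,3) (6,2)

Same column: (1,2)–(6,2) (column 2); (2,6)–(3,6) (column 6).
Same diagonal: (1,2)–(4,5) (|1−4| = |2−5| = 3); (2,6)–(5,3) (|2−5| = |6−3| = 3); (2,6)–(6,2) (|2−6| = |6−2| = 4); (3,6)–(4,5) (|3−4| = |6−5| = 1); (5,3)–(6,2) (|5−6| = |3−2| = 1).
Total attacking pairs: 7.

7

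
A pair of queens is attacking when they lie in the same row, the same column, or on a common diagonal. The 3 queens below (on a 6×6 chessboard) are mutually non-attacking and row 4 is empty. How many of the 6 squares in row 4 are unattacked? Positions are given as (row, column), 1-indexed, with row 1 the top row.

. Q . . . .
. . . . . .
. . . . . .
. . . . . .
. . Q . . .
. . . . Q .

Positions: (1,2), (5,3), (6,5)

(1,2) attacks row 4 at column 2 and diagonals 5.
(5,3) attacks row 4 at column 3 and diagonals 2, 4.
(6,5) attacks row 4 at column 5 and diagonals 3.
Attacked columns: {2, 3, 4, 5}. Safe: {1, 6}.

2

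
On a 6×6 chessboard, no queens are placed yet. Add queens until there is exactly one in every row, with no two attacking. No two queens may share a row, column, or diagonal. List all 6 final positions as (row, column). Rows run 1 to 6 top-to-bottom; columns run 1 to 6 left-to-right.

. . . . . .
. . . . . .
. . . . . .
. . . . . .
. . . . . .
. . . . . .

Row 1: Safe: 1, 2, 3, 4, 5, 6. Place at column 4.
Row 2: attacked by (1,4)→{3,4,5}. Safe: 1, 2, 6. Place at column 1.
Row 3: attacked by (1,4)→{2,4,6}; (2,1)→{1,2}. Safe: 3, 5. Place at column 5.
Row 4: attacked by (1,4)→{1,4}; (2,1)→{1,3}; (3,5)→{4,5,6}. Safe: 2. Place at column 2.
Row 5: attacked by (1,4)→{4}; (2,1)→{1,4}; (3,5)→{3,5}; (4,2)→{1,2,3}. Safe: 6. Place at column 6.
Row 6: attacked by (1,4)→{4}; (2,1)→{1,5}; (3,5)→{2,5}; (4,2)→{2,4}; (5,6)→{5,6}. Safe: 3. Place at column 3.
Columns [4, 1, 5, 2, 6, 3], r−c [-3, 1, -2, 2, -1, 3], r+c [5, 3, 8, 6, 11, 9] are all distinct, so no two queens attack.

(1,4) (2,1) (3,5) (4,2) (5,6) (6,3)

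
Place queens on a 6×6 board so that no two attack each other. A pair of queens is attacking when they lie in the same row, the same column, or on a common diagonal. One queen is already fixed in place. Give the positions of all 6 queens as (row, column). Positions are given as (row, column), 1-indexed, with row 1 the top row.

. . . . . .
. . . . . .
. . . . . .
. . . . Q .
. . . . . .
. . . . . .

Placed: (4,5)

Row 1: attacked by (4,5)→{2,5}. Safe: 1, 3, 4, 6. Place at column 3.
Row 2: attacked by (1,3)→{2,3,4}; (4,5)→{3,5}. Safe: 1, 6. Place at column 6.
Row 3: attacked by (1,3)→{1,3,5}; (2,6)→{5,6}; (4,5)→{4,5,6}. Safe: 2. Place at column 2.
Row 5: attacked by (1,3)→{3}; (2,6)→{3,6}; (3,2)→{2,4}; (4,5)→{4,5,6}. Safe: 1. Place at column 1.
Row 6: attacked by (1,3)→{3}; (2,6)→{2,6}; (3,2)→{2,5}; (4,5)→{3,5}; (5,1)→{1,2}. Safe: 4. Place at column 4.
Columns [3, 6, 2, 5, 1, 4], r−c [-2, -4, 1, -1, 4, 2], r+c [4, 8, 5, 9, 6, 10] are all distinct, so no two queens attack.

(1,3) (2,6) (3,2) (4,5) (5,1) (6,4)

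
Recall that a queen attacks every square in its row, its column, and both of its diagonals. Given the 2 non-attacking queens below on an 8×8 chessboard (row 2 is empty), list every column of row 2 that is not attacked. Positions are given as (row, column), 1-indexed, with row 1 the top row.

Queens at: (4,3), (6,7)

columns 2, 4, 6, 8

(4,3) attacks row 2 at column 3 and diagonals 1, 5.
(6,7) attacks row 2 at column 7 and diagonals 3.
Attacked columns: {1, 3, 5, 7}. Safe: {2, 4, 6, 8}.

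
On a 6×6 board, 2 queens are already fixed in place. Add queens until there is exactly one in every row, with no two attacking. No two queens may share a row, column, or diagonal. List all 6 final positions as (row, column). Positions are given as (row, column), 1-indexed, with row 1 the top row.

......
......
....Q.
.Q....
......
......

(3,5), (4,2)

Row 1: attacked by (3,5)→{3,5}; (4,2)→{2,5}. Safe: 1, 4, 6. Place at column 4.
Row 2: attacked by (1,4)→{3,4,5}; (3,5)→{4,5,6}; (4,2)→{2,4}. Safe: 1. Place at column 1.
Row 5: attacked by (1,4)→{4}; (2,1)→{1,4}; (3,5)→{3,5}; (4,2)→{1,2,3}. Safe: 6. Place at column 6.
Row 6: attacked by (1,4)→{4}; (2,1)→{1,5}; (3,5)→{2,5}; (4,2)→{2,4}; (5,6)→{5,6}. Safe: 3. Place at column 3.
Columns [4, 1, 5, 2, 6, 3], r−c [-3, 1, -2, 2, -1, 3], r+c [5, 3, 8, 6, 11, 9] are all distinct, so no two queens attack.

(1,4) (2,1) (3,5) (4,2) (5,6) (6,3)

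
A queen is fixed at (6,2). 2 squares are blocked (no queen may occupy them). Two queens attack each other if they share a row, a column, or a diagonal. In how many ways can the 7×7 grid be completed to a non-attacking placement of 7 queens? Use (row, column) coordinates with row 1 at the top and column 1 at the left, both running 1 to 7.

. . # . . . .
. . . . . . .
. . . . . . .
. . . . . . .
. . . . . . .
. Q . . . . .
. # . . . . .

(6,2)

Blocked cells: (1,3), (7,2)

3

Branch on row 1: col 1 → 1; col 4 → 0; col 5 → 1; col 6 → 1.
Sum: 1 + 0 + 1 + 1 = 3.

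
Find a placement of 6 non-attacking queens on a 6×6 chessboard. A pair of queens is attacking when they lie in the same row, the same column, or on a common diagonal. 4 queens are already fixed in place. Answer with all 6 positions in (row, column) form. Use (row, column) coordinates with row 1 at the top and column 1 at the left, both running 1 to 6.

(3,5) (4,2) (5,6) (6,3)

(1,4) (2,1) (3,5) (4,2) (5,6) (6,3)

Row 1: attacked by (3,5)→{3,5}; (4,2)→{2,5}; (5,6)→{2,6}; (6,3)→{3}. Safe: 1, 4. Place at column 4.
Row 2: attacked by (1,4)→{3,4,5}; (3,5)→{4,5,6}; (4,2)→{2,4}; (5,6)→{3,6}; (6,3)→{3}. Safe: 1. Place at column 1.
Columns [4, 1, 5, 2, 6, 3], r−c [-3, 1, -2, 2, -1, 3], r+c [5, 3, 8, 6, 11, 9] are all distinct, so no two queens attack.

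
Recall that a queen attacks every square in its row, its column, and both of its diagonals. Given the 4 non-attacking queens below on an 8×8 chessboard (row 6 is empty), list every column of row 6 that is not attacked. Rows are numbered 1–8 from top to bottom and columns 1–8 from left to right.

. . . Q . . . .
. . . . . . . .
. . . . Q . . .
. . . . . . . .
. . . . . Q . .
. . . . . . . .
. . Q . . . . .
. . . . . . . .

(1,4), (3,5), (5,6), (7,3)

columns 1

(1,4) attacks row 6 at column 4.
(3,5) attacks row 6 at column 5 and diagonals 2, 8.
(5,6) attacks row 6 at column 6 and diagonals 5, 7.
(7,3) attacks row 6 at column 3 and diagonals 2, 4.
Attacked columns: {2, 3, 4, 5, 6, 7, 8}. Safe: {1}.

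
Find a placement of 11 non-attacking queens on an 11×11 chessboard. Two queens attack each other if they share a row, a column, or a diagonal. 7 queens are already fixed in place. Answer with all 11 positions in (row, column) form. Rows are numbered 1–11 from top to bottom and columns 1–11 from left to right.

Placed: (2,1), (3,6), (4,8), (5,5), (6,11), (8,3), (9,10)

(1,7) (2,1) (3,6) (4,8) (5,5) (6,11) (7,9) (8,3) (9,10) (10,4) (11,2)

Row 1: attacked by (2,1)→{1,2}; (3,6)→{4,6,8}; (4,8)→{5,8,11}; (5,5)→{1,5,9}; (6,11)→{6,11}; (8,3)→{3,10}; (9,10)→{2,10}. Safe: 7. Place at column 7.
Row 7: attacked by (1,7)→{1,7}; (2,1)→{1,6}; (3,6)→{2,6,10}; (4,8)→{5,8,11}; (5,5)→{3,5,7}; (6,11)→{10,11}; (8,3)→{2,3,4}; (9,10)→{8,10}. Safe: 9. Place at column 9.
Row 10: attacked by (1,7)→{7}; (2,1)→{1,9}; (3,6)→{6}; (4,8)→{2,8}; (5,5)→{5,10}; (6,11)→{7,11}; (7,9)→{6,9}; (8,3)→{1,3,5}; (9,10)→{9,10,11}. Safe: 4. Place at column 4.
Row 11: attacked by (1,7)→{7}; (2,1)→{1,10}; (3,6)→{6}; (4,8)→{1,8}; (5,5)→{5,11}; (6,11)→{6,11}; (7,9)→{5,9}; (8,3)→{3,6}; (9,10)→{8,10}; (10,4)→{3,4,5}. Safe: 2. Place at column 2.
Columns [7, 1, 6, 8, 5, 11, 9, 3, 10, 4, 2], r−c [-6, 1, -3, -4, 0, -5, -2, 5, -1, 6, 9], r+c [8, 3, 9, 12, 10, 17, 16, 11, 19, 14, 13] are all distinct, so no two queens attack.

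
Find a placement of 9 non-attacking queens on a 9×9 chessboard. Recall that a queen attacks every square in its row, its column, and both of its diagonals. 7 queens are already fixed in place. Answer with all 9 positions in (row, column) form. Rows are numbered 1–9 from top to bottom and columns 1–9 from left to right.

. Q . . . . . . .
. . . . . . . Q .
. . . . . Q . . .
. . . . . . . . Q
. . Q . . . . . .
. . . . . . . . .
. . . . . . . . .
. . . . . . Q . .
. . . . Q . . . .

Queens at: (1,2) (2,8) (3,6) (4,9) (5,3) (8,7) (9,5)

Row 6: attacked by (1,2)→{2,7}; (2,8)→{4,8}; (3,6)→{3,6,9}; (4,9)→{7,9}; (5,3)→{2,3,4}; (8,7)→{5,7,9}; (9,5)→{2,5,8}. Safe: 1. Place at column 1.
Row 7: attacked by (1,2)→{2,8}; (2,8)→{3,8}; (3,6)→{2,6}; (4,9)→{6,9}; (5,3)→{1,3,5}; (6,1)→{1,2}; (8,7)→{6,7,8}; (9,5)→{3,5,7}. Safe: 4. Place at column 4.
Columns [2, 8, 6, 9, 3, 1, 4, 7, 5], r−c [-1, -6, -3, -5, 2, 5, 3, 1, 4], r+c [3, 10, 9, 13, 8, 7, 11, 15, 14] are all distinct, so no two queens attack.

(1,2) (2,8) (3,6) (4,9) (5,3) (6,1) (7,4) (8,7) (9,5)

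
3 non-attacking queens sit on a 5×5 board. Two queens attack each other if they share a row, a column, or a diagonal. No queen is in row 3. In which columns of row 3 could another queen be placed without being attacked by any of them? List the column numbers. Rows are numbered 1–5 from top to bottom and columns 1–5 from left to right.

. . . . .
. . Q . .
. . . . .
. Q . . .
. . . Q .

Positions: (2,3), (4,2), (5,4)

(2,3) attacks row 3 at column 3 and diagonals 2, 4.
(4,2) attacks row 3 at column 2 and diagonals 1, 3.
(5,4) attacks row 3 at column 4 and diagonals 2.
Attacked columns: {1, 2, 3, 4}. Safe: {5}.

columns 5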